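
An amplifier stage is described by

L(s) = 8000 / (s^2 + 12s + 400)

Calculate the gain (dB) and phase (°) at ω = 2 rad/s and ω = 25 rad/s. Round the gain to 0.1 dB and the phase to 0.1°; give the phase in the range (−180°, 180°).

ω = 2: 26.1 dB, -3.5°; ω = 25: 26.6 dB, -126.9°

At s = jω = j2:
quadratic: (j2)² + 12·j2 + 400 = 396 + j24 → |·| ≈ 396.73, ∠ ≈ 3.47°
|L| = 8000 / 396.73 ≈ 20.165
Gain = 20 log₁₀(20.165) ≈ 26.09 dB
∠L = 0.00° − 3.47° = -3.47°

At s = jω = j25:
quadratic: (j25)² + 12·j25 + 400 = -225 + j300 → |·| ≈ 375, ∠ ≈ 126.87°
|L| = 8000 / 375 ≈ 21.333
Gain = 20 log₁₀(21.333) ≈ 26.58 dB
∠L = 0.00° − 126.87° = -126.87°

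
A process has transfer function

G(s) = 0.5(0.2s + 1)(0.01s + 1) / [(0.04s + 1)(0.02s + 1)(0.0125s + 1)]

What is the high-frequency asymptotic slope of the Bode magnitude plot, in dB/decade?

-20 dB/decade

Each pole contributes −20 dB/decade at high frequency; each zero contributes +20 dB/decade.
Net: 2 zero(s) − 3 pole(s) → -20 dB/decade.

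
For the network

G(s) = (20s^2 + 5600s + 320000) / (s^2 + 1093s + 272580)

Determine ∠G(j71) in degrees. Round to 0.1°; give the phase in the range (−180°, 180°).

Substitute s = j71:
Numerator: 20(j71)^2 + 5600(j71) + 320000 = 219180 + j397600
Denominator: (j71)^2 + 1093(j71) + 272580 = 267539 + j77603
|N| = √(219180² + 397600²) ≈ 4.5401e+05, ∠N ≈ 61.13°
|D| = √(267539² + 77603²) ≈ 2.7857e+05, ∠D ≈ 16.18°
∠G = 61.13° − 16.18° = 44.95°

45.0°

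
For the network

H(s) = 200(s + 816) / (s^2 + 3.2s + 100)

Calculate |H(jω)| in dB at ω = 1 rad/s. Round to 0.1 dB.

64.3 dB

At s = jω = j1:
zero (s+816): 816 + j1 → |·| = √(816²+1²) = √665857 ≈ 816, ∠ = arctan(1/816) ≈ 0.07°
quadratic: (j1)² + 3.2·j1 + 100 = 99 + j3.2 → |·| ≈ 99.052, ∠ ≈ 1.85°
|H| = 200 · 816 / 99.052 ≈ 1647.6
Gain = 20 log₁₀(1647.6) ≈ 64.34 dB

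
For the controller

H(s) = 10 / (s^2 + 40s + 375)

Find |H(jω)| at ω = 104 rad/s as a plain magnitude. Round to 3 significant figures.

0.000890

Substitute s = j104:
Numerator: 10 = 10 + j0
Denominator: (j104)^2 + 40(j104) + 375 = -10441 + j4160
|N| = √(10² + 0²) ≈ 10, ∠N ≈ 0.00°
|D| = √(10441² + 4160²) ≈ 11239, ∠D ≈ 158.28°
|H| = 10 / 11239 ≈ 0.00088976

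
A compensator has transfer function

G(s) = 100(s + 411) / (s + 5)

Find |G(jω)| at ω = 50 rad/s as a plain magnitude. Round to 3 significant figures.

824

At s = jω = j50:
zero (s+411): 411 + j50 → |·| = √(411²+50²) = √171421 ≈ 414.03, ∠ = arctan(50/411) ≈ 6.94°
pole (s+5): 5 + j50 → |·| = √(5²+50²) = √2525 ≈ 50.249, ∠ = arctan(50/5) ≈ 84.29°
|G| = 100 · 414.03 / 50.249 ≈ 823.96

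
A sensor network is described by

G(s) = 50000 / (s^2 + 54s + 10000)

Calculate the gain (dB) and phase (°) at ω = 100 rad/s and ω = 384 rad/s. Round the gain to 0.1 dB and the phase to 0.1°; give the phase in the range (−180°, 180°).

At s = jω = j100:
quadratic: (j100)² + 54·j100 + 10000 = 0 + j5400 → |·| ≈ 5400, ∠ ≈ 90.00°
|G| = 50000 / 5400 ≈ 9.2593
Gain = 20 log₁₀(9.2593) ≈ 19.33 dB
∠G = 0.00° − 90.00° = -90.00°

At s = jω = j384:
quadratic: (j384)² + 54·j384 + 10000 = -137456 + j20736 → |·| ≈ 1.3901e+05, ∠ ≈ 171.42°
|G| = 50000 / 1.3901e+05 ≈ 0.35969
Gain = 20 log₁₀(0.35969) ≈ -8.88 dB
∠G = 0.00° − 171.42° = -171.42°

ω = 100: 19.3 dB, -90.0°; ω = 384: -8.9 dB, -171.4°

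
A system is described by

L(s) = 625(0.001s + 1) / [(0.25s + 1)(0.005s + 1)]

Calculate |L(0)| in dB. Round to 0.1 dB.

L(0) = 625 · 1 / 1 = 625
20 log₁₀(625) ≈ 55.92 dB

55.9 dB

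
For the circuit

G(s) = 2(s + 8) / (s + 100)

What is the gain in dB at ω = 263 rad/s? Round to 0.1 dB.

5.4 dB

At s = jω = j263:
zero (s+8): 8 + j263 → |·| = √(8²+263²) = √69233 ≈ 263.12, ∠ = arctan(263/8) ≈ 88.26°
pole (s+100): 100 + j263 → |·| = √(100²+263²) = √79169 ≈ 281.37, ∠ = arctan(263/100) ≈ 69.18°
|G| = 2 · 263.12 / 281.37 ≈ 1.8703
Gain = 20 log₁₀(1.8703) ≈ 5.44 dB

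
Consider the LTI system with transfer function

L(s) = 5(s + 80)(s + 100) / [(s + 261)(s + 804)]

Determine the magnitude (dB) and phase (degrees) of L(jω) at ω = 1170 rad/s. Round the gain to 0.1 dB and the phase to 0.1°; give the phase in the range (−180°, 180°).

At s = jω = j1170:
zero (s+80): 80 + j1170 → |·| = √(80²+1170²) = √1375300 ≈ 1172.7, ∠ = arctan(1170/80) ≈ 86.09°
zero (s+100): 100 + j1170 → |·| = √(100²+1170²) = √1378900 ≈ 1174.3, ∠ = arctan(1170/100) ≈ 85.11°
pole (s+261): 261 + j1170 → |·| = √(261²+1170²) = √1437021 ≈ 1198.8, ∠ = arctan(1170/261) ≈ 77.42°
pole (s+804): 804 + j1170 → |·| = √(804²+1170²) = √2015316 ≈ 1419.6, ∠ = arctan(1170/804) ≈ 55.50°
|L| = 5 · 1.3771e+06 / 1.7018e+06 ≈ 4.046
Gain = 20 log₁₀(4.046) ≈ 12.14 dB
∠L = 171.20° − 132.92° = 38.28°

12.1 dB, 38.3°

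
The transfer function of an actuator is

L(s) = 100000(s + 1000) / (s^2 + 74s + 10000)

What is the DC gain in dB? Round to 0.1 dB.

80.0 dB

L(0) = 100000·1000 / 10000 = 10000
20 log₁₀(10000) ≈ 80.00 dB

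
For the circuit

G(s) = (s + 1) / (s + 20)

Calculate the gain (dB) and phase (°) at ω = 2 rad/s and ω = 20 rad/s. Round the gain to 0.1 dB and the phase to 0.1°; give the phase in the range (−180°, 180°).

Substitute s = j2:
Numerator: (j2) + 1 = 1 + j2
Denominator: (j2) + 20 = 20 + j2
|N| = √(1² + 2²) ≈ 2.2361, ∠N ≈ 63.43°
|D| = √(20² + 2²) ≈ 20.1, ∠D ≈ 5.71°
|G| = 2.2361 / 20.1 ≈ 0.11125
Gain = 20 log₁₀(0.11125) ≈ -19.07 dB
∠G = 63.43° − 5.71° = 57.72°

Substitute s = j20:
Numerator: (j20) + 1 = 1 + j20
Denominator: (j20) + 20 = 20 + j20
|N| = √(1² + 20²) ≈ 20.025, ∠N ≈ 87.14°
|D| = √(20² + 20²) ≈ 28.284, ∠D ≈ 45.00°
|G| = 20.025 / 28.284 ≈ 0.708
Gain = 20 log₁₀(0.708) ≈ -3.00 dB
∠G = 87.14° − 45.00° = 42.14°

ω = 2: -19.1 dB, 57.7°; ω = 20: -3.0 dB, 42.1°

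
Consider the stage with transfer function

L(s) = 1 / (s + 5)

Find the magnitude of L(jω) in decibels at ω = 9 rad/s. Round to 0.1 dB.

-20.3 dB

At s = jω = j9:
pole (s+5): 5 + j9 → |·| = √(5²+9²) = √106 ≈ 10.296, ∠ = arctan(9/5) ≈ 60.95°
|L| = 1 / 10.296 ≈ 0.097125
Gain = 20 log₁₀(0.097125) ≈ -20.25 dB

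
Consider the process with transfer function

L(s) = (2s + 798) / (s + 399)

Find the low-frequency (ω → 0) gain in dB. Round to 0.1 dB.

6.0 dB

L(0) = 798 / 399 = 2
20 log₁₀(2) ≈ 6.02 dB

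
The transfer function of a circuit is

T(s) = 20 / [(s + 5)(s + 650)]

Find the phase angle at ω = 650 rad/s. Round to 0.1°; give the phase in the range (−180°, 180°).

At s = jω = j650:
pole (s+5): 5 + j650 → |·| = √(5²+650²) = √422525 ≈ 650.02, ∠ = arctan(650/5) ≈ 89.56°
pole (s+650): 650 + j650 → |·| = √(650²+650²) = √845000 ≈ 919.24, ∠ = arctan(650/650) ≈ 45.00°
∠T = 0.00° − 134.56° = -134.56°

-134.6°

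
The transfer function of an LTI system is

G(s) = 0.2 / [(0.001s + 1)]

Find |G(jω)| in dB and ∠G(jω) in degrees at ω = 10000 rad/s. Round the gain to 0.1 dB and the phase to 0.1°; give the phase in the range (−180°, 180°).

-34.0 dB, -84.3°

At ω = 10000 rad/s:
pole (1 + j10000·0.001) = 1 + j10 → |·| ≈ 10.05, ∠ ≈ 84.29°
|G| = 0.2 · 1 / (10.05) ≈ 0.0199
Gain = 20 log₁₀(0.0199) ≈ -34.02 dB
∠G = (0°) − (84.29°) = -84.29°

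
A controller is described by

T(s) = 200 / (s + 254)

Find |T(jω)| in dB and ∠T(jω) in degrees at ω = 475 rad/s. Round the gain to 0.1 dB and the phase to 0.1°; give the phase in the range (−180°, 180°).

Substitute s = j475:
Numerator: 200 = 200 + j0
Denominator: (j475) + 254 = 254 + j475
|N| = √(200² + 0²) ≈ 200, ∠N ≈ 0.00°
|D| = √(254² + 475²) ≈ 538.65, ∠D ≈ 61.86°
|T| = 200 / 538.65 ≈ 0.3713
Gain = 20 log₁₀(0.3713) ≈ -8.61 dB
∠T = 0.00° − 61.86° = -61.86°

-8.6 dB, -61.9°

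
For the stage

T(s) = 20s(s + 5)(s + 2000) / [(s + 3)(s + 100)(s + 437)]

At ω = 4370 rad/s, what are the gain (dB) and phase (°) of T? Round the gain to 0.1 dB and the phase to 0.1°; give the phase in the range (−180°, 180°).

26.8 dB, -17.6°

At s = jω = j4370:
zero (s+5): 5 + j4370 → |·| = √(5²+4370²) = √19096925 ≈ 4370, ∠ = arctan(4370/5) ≈ 89.93°
zero (s+2000): 2000 + j4370 → |·| = √(2000²+4370²) = √23096900 ≈ 4805.9, ∠ = arctan(4370/2000) ≈ 65.41°
zero at origin: s = j4370 → |·| = 4370, ∠ = 90.00°
pole (s+3): 3 + j4370 → |·| = √(3²+4370²) = √19096909 ≈ 4370, ∠ = arctan(4370/3) ≈ 89.96°
pole (s+100): 100 + j4370 → |·| = √(100²+4370²) = √19106900 ≈ 4371.1, ∠ = arctan(4370/100) ≈ 88.69°
pole (s+437): 437 + j4370 → |·| = √(437²+4370²) = √19287869 ≈ 4391.8, ∠ = arctan(4370/437) ≈ 84.29°
|T| = 20 · 9.1778e+10 / 8.3891e+10 ≈ 21.88
Gain = 20 log₁₀(21.88) ≈ 26.80 dB
∠T = 245.34° − 262.94° = -17.60°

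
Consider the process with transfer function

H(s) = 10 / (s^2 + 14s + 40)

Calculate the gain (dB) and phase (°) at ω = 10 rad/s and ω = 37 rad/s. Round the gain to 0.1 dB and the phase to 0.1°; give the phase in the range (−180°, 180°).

ω = 10: -23.7 dB, -113.2°; ω = 37: -43.1 dB, -158.7°

Substitute s = j10:
Numerator: 10 = 10 + j0
Denominator: (j10)^2 + 14(j10) + 40 = -60 + j140
|N| = √(10² + 0²) ≈ 10, ∠N ≈ 0.00°
|D| = √(60² + 140²) ≈ 152.32, ∠D ≈ 113.20°
|H| = 10 / 152.32 ≈ 0.065651
Gain = 20 log₁₀(0.065651) ≈ -23.66 dB
∠H = 0.00° − 113.20° = -113.20°

Substitute s = j37:
Numerator: 10 = 10 + j0
Denominator: (j37)^2 + 14(j37) + 40 = -1329 + j518
|N| = √(10² + 0²) ≈ 10, ∠N ≈ 0.00°
|D| = √(1329² + 518²) ≈ 1426.4, ∠D ≈ 158.71°
|H| = 10 / 1426.4 ≈ 0.0070107
Gain = 20 log₁₀(0.0070107) ≈ -43.08 dB
∠H = 0.00° − 158.71° = -158.71°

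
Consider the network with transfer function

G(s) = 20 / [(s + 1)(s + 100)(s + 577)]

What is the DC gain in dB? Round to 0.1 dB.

G(0) = 20 / (1·100·577) ≈ 0.00034662
20 log₁₀(0.00034662) ≈ -69.20 dB

-69.2 dB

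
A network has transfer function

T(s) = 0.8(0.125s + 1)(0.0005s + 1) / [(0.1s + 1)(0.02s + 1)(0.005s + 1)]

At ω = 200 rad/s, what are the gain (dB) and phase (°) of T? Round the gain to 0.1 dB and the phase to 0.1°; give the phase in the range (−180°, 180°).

At ω = 200 rad/s:
zero (1 + j200·0.125) = 1 + j25 → |·| ≈ 25.02, ∠ ≈ 87.71°
zero (1 + j200·0.0005) = 1 + j0.1 → |·| ≈ 1.005, ∠ ≈ 5.71°
pole (1 + j200·0.1) = 1 + j20 → |·| ≈ 20.025, ∠ ≈ 87.14°
pole (1 + j200·0.02) = 1 + j4 → |·| ≈ 4.1231, ∠ ≈ 75.96°
pole (1 + j200·0.005) = 1 + j1 → |·| ≈ 1.4142, ∠ ≈ 45.00°
|T| = 0.8 · 25.02 · 1.005 / (20.025 · 4.1231 · 1.4142) ≈ 0.17228
Gain = 20 log₁₀(0.17228) ≈ -15.28 dB
∠T = (87.71° + 5.71°) − (87.14° + 75.96° + 45.00°) = -114.68°

-15.3 dB, -114.7°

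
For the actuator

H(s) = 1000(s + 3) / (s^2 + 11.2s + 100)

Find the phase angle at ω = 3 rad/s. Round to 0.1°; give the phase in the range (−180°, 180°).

At s = jω = j3:
zero (s+3): 3 + j3 → |·| = √(3²+3²) = √18 ≈ 4.2426, ∠ = arctan(3/3) ≈ 45.00°
quadratic: (j3)² + 11.2·j3 + 100 = 91 + j33.6 → |·| ≈ 97.005, ∠ ≈ 20.27°
∠H = 45.00° − 20.27° = 24.73°

24.7°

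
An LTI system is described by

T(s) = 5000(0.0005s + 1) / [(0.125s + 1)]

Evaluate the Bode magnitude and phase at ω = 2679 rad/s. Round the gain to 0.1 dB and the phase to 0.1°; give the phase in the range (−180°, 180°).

27.9 dB, -36.6°

At ω = 2679 rad/s:
zero (1 + j2679·0.0005) = 1 + j1.3395 → |·| ≈ 1.6716, ∠ ≈ 53.26°
pole (1 + j2679·0.125) = 1 + j334.875 → |·| ≈ 334.88, ∠ ≈ 89.83°
|T| = 5000 · 1.6716 / (334.88) ≈ 24.958
Gain = 20 log₁₀(24.958) ≈ 27.94 dB
∠T = (53.26°) − (89.83°) = -36.57°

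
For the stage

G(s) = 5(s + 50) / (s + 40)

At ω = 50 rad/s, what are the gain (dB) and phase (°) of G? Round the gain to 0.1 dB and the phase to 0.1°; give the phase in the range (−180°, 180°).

At s = jω = j50:
zero (s+50): 50 + j50 → |·| = √(50²+50²) = √5000 ≈ 70.711, ∠ = arctan(50/50) ≈ 45.00°
pole (s+40): 40 + j50 → |·| = √(40²+50²) = √4100 ≈ 64.031, ∠ = arctan(50/40) ≈ 51.34°
|G| = 5 · 70.711 / 64.031 ≈ 5.5216
Gain = 20 log₁₀(5.5216) ≈ 14.84 dB
∠G = 45.00° − 51.34° = -6.34°

14.8 dB, -6.3°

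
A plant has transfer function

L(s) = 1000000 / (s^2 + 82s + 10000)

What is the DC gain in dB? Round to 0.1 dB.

40.0 dB

L(0) = 1000000 / 10000 = 100
20 log₁₀(100) ≈ 40.00 dB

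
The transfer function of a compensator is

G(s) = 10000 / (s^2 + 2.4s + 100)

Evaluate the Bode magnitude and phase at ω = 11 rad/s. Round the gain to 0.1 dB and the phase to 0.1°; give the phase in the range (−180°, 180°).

49.4 dB, -128.5°

At s = jω = j11:
quadratic: (j11)² + 2.4·j11 + 100 = -21 + j26.4 → |·| ≈ 33.734, ∠ ≈ 128.50°
|G| = 10000 / 33.734 ≈ 296.44
Gain = 20 log₁₀(296.44) ≈ 49.44 dB
∠G = 0.00° − 128.50° = -128.50°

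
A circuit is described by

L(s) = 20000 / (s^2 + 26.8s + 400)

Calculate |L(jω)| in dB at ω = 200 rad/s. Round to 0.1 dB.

At s = jω = j200:
quadratic: (j200)² + 26.8·j200 + 400 = -39600 + j5360 → |·| ≈ 39961, ∠ ≈ 172.29°
|L| = 20000 / 39961 ≈ 0.50049
Gain = 20 log₁₀(0.50049) ≈ -6.01 dB

-6.0 dB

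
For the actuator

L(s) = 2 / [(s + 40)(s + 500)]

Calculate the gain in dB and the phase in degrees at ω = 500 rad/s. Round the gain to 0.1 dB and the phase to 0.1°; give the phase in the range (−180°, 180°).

At s = jω = j500:
pole (s+40): 40 + j500 → |·| = √(40²+500²) = √251600 ≈ 501.6, ∠ = arctan(500/40) ≈ 85.43°
pole (s+500): 500 + j500 → |·| = √(500²+500²) = √500000 ≈ 707.11, ∠ = arctan(500/500) ≈ 45.00°
|L| = 2 / 3.5469e+05 ≈ 5.6387e-06
Gain = 20 log₁₀(5.6387e-06) ≈ -104.98 dB
∠L = 0.00° − 130.43° = -130.43°

-105.0 dB, -130.4°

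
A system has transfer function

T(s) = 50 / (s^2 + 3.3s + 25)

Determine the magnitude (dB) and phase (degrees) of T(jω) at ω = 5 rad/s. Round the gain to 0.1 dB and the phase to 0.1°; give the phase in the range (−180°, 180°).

At s = jω = j5:
quadratic: (j5)² + 3.3·j5 + 25 = 0 + j16.5 → |·| ≈ 16.5, ∠ ≈ 90.00°
|T| = 50 / 16.5 ≈ 3.0303
Gain = 20 log₁₀(3.0303) ≈ 9.63 dB
∠T = 0.00° − 90.00° = -90.00°

9.6 dB, -90.0°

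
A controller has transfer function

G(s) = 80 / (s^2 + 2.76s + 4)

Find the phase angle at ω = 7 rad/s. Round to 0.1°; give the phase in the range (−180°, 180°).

-156.8°

At s = jω = j7:
quadratic: (j7)² + 2.76·j7 + 4 = -45 + j19.32 → |·| ≈ 48.972, ∠ ≈ 156.76°
∠G = 0.00° − 156.76° = -156.76°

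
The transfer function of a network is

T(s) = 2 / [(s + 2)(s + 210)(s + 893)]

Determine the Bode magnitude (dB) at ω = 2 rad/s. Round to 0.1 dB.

At s = jω = j2:
pole (s+2): 2 + j2 → |·| = √(2²+2²) = √8 ≈ 2.8284, ∠ = arctan(2/2) ≈ 45.00°
pole (s+210): 210 + j2 → |·| = √(210²+2²) = √44104 ≈ 210.01, ∠ = arctan(2/210) ≈ 0.55°
pole (s+893): 893 + j2 → |·| = √(893²+2²) = √797453 ≈ 893, ∠ = arctan(2/893) ≈ 0.13°
|T| = 2 / 5.3044e+05 ≈ 3.7705e-06
Gain = 20 log₁₀(3.7705e-06) ≈ -108.47 dB

-108.5 dB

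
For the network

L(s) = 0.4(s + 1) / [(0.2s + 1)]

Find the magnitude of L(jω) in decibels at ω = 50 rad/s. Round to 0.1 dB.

At ω = 50 rad/s:
zero (1 + j50·1) = 1 + j50 → |·| ≈ 50.01, ∠ ≈ 88.85°
pole (1 + j50·0.2) = 1 + j10 → |·| ≈ 10.05, ∠ ≈ 84.29°
|L| = 0.4 · 50.01 / (10.05) ≈ 1.9904
Gain = 20 log₁₀(1.9904) ≈ 5.98 dB

6.0 dB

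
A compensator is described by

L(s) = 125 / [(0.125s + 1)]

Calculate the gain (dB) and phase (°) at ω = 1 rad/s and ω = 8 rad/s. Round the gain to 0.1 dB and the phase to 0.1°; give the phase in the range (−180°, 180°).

At ω = 1 rad/s:
pole (1 + j1·0.125) = 1 + j0.125 → |·| ≈ 1.0078, ∠ ≈ 7.13°
|L| = 125 · 1 / (1.0078) ≈ 124.03
Gain = 20 log₁₀(124.03) ≈ 41.87 dB
∠L = (0°) − (7.13°) = -7.13°

At ω = 8 rad/s:
pole (1 + j8·0.125) = 1 + j1 → |·| ≈ 1.4142, ∠ ≈ 45.00°
|L| = 125 · 1 / (1.4142) ≈ 88.389
Gain = 20 log₁₀(88.389) ≈ 38.93 dB
∠L = (0°) − (45.00°) = -45.00°

ω = 1: 41.9 dB, -7.1°; ω = 8: 38.9 dB, -45.0°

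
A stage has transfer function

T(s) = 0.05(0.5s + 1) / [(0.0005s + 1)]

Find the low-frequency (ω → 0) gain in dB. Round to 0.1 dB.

T(0) = 0.05 · 1 / 1 = 0.05
20 log₁₀(0.05) ≈ -26.02 dB

-26.0 dB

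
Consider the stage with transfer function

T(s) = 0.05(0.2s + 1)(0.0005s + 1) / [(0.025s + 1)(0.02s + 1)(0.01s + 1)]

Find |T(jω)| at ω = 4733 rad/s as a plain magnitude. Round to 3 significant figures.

0.000229

At ω = 4733 rad/s:
zero (1 + j4733·0.2) = 1 + j946.6 → |·| ≈ 946.6, ∠ ≈ 89.94°
zero (1 + j4733·0.0005) = 1 + j2.3665 → |·| ≈ 2.5691, ∠ ≈ 67.09°
pole (1 + j4733·0.025) = 1 + j118.325 → |·| ≈ 118.33, ∠ ≈ 89.52°
pole (1 + j4733·0.02) = 1 + j94.66 → |·| ≈ 94.665, ∠ ≈ 89.39°
pole (1 + j4733·0.01) = 1 + j47.33 → |·| ≈ 47.341, ∠ ≈ 88.79°
|T| = 0.05 · 946.6 · 2.5691 / (118.33 · 94.665 · 47.341) ≈ 0.0002293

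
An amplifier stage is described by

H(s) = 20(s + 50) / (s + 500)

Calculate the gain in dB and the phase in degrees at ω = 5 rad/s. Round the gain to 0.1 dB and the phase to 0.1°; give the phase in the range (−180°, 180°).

At s = jω = j5:
zero (s+50): 50 + j5 → |·| = √(50²+5²) = √2525 ≈ 50.249, ∠ = arctan(5/50) ≈ 5.71°
pole (s+500): 500 + j5 → |·| = √(500²+5²) = √250025 ≈ 500.02, ∠ = arctan(5/500) ≈ 0.57°
|H| = 20 · 50.249 / 500.02 ≈ 2.0099
Gain = 20 log₁₀(2.0099) ≈ 6.06 dB
∠H = 5.71° − 0.57° = 5.14°

6.1 dB, 5.1°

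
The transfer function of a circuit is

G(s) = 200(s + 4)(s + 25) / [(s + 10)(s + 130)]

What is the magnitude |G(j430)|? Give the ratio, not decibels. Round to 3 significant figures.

At s = jω = j430:
zero (s+4): 4 + j430 → |·| = √(4²+430²) = √184916 ≈ 430.02, ∠ = arctan(430/4) ≈ 89.47°
zero (s+25): 25 + j430 → |·| = √(25²+430²) = √185525 ≈ 430.73, ∠ = arctan(430/25) ≈ 86.67°
pole (s+10): 10 + j430 → |·| = √(10²+430²) = √185000 ≈ 430.12, ∠ = arctan(430/10) ≈ 88.67°
pole (s+130): 130 + j430 → |·| = √(130²+430²) = √201800 ≈ 449.22, ∠ = arctan(430/130) ≈ 73.18°
|G| = 200 · 1.8522e+05 / 1.9322e+05 ≈ 191.72

192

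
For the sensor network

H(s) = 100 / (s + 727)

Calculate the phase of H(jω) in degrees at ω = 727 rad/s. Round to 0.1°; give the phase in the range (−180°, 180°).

-45.0°

At s = jω = j727:
pole (s+727): 727 + j727 → |·| = √(727²+727²) = √1057058 ≈ 1028.1, ∠ = arctan(727/727) ≈ 45.00°
∠H = 0.00° − 45.00° = -45.00°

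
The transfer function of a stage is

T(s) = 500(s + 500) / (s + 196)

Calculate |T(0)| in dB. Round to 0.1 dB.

62.1 dB

T(0) = 500·500 / (196) ≈ 1275.5
20 log₁₀(1275.5) ≈ 62.11 dB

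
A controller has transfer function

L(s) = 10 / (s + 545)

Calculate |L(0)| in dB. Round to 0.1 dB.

-34.7 dB

L(0) = 10 / 545 ≈ 0.018349
20 log₁₀(0.018349) ≈ -34.73 dB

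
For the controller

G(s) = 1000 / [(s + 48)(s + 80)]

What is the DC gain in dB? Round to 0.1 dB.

-11.7 dB

G(0) = 1000 / (48·80) ≈ 0.26042
20 log₁₀(0.26042) ≈ -11.69 dB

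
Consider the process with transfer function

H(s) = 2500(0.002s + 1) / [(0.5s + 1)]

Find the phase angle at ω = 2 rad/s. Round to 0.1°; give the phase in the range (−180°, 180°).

At ω = 2 rad/s:
zero (1 + j2·0.002) = 1 + j0.004 → |·| ≈ 1, ∠ ≈ 0.23°
pole (1 + j2·0.5) = 1 + j1 → |·| ≈ 1.4142, ∠ ≈ 45.00°
∠H = (0.23°) − (45.00°) = -44.77°

-44.8°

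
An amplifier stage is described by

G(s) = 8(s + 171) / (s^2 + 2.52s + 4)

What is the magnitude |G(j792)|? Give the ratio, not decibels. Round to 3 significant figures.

At s = jω = j792:
zero (s+171): 171 + j792 → |·| = √(171²+792²) = √656505 ≈ 810.25, ∠ = arctan(792/171) ≈ 77.82°
quadratic: (j792)² + 2.52·j792 + 4 = -627260 + j1995.84 → |·| ≈ 6.2726e+05, ∠ ≈ 179.82°
|G| = 8 · 810.25 / 6.2726e+05 ≈ 0.010334

0.0103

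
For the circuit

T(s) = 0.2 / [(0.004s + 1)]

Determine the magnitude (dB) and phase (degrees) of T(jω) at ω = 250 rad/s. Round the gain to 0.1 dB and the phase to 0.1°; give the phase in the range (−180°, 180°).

At ω = 250 rad/s:
pole (1 + j250·0.004) = 1 + j1 → |·| ≈ 1.4142, ∠ ≈ 45.00°
|T| = 0.2 · 1 / (1.4142) ≈ 0.14142
Gain = 20 log₁₀(0.14142) ≈ -16.99 dB
∠T = (0°) − (45.00°) = -45.00°

-17.0 dB, -45.0°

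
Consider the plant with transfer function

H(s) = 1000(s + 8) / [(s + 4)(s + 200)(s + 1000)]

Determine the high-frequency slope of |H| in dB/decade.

Each pole contributes −20 dB/decade at high frequency; each zero contributes +20 dB/decade.
Net: 1 zero(s) − 3 pole(s) → -40 dB/decade.

-40 dB/decade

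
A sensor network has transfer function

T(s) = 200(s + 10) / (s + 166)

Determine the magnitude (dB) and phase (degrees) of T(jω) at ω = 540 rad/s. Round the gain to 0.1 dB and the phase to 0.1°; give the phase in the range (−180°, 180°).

At s = jω = j540:
zero (s+10): 10 + j540 → |·| = √(10²+540²) = √291700 ≈ 540.09, ∠ = arctan(540/10) ≈ 88.94°
pole (s+166): 166 + j540 → |·| = √(166²+540²) = √319156 ≈ 564.94, ∠ = arctan(540/166) ≈ 72.91°
|T| = 200 · 540.09 / 564.94 ≈ 191.2
Gain = 20 log₁₀(191.2) ≈ 45.63 dB
∠T = 88.94° − 72.91° = 16.03°

45.6 dB, 16.0°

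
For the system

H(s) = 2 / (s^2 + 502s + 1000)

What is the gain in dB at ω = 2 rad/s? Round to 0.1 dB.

-57.0 dB

Substitute s = j2:
Numerator: 2 = 2 + j0
Denominator: (j2)^2 + 502(j2) + 1000 = 996 + j1004
|N| = √(2² + 0²) ≈ 2, ∠N ≈ 0.00°
|D| = √(996² + 1004²) ≈ 1414.2, ∠D ≈ 45.23°
|H| = 2 / 1414.2 ≈ 0.0014142
Gain = 20 log₁₀(0.0014142) ≈ -56.99 dB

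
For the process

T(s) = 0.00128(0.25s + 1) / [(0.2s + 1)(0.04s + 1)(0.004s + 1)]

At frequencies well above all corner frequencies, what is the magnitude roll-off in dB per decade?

-40 dB/decade

Each pole contributes −20 dB/decade at high frequency; each zero contributes +20 dB/decade.
Net: 1 zero(s) − 3 pole(s) → -40 dB/decade.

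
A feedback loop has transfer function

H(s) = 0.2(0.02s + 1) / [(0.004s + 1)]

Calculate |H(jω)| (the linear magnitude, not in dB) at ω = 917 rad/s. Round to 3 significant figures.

0.966

At ω = 917 rad/s:
zero (1 + j917·0.02) = 1 + j18.34 → |·| ≈ 18.367, ∠ ≈ 86.88°
pole (1 + j917·0.004) = 1 + j3.668 → |·| ≈ 3.8019, ∠ ≈ 74.75°
|H| = 0.2 · 18.367 / (3.8019) ≈ 0.9662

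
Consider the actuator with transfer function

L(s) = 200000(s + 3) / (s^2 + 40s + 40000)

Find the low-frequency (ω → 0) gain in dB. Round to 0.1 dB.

L(0) = 200000·3 / 40000 = 15
20 log₁₀(15) ≈ 23.52 dB

23.5 dB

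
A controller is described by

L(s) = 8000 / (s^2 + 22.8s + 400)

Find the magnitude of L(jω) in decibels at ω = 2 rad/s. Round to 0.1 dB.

26.1 dB

At s = jω = j2:
quadratic: (j2)² + 22.8·j2 + 400 = 396 + j45.6 → |·| ≈ 398.62, ∠ ≈ 6.57°
|L| = 8000 / 398.62 ≈ 20.069
Gain = 20 log₁₀(20.069) ≈ 26.05 dB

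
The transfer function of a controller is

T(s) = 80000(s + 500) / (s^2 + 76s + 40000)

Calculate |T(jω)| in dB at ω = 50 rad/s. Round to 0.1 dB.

60.6 dB

At s = jω = j50:
zero (s+500): 500 + j50 → |·| = √(500²+50²) = √252500 ≈ 502.49, ∠ = arctan(50/500) ≈ 5.71°
quadratic: (j50)² + 76·j50 + 40000 = 37500 + j3800 → |·| ≈ 37692, ∠ ≈ 5.79°
|T| = 80000 · 502.49 / 37692 ≈ 1066.5
Gain = 20 log₁₀(1066.5) ≈ 60.56 dB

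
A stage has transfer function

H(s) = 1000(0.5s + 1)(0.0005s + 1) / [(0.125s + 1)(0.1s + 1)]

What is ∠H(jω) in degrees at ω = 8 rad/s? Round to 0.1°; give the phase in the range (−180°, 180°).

-7.5°

At ω = 8 rad/s:
zero (1 + j8·0.5) = 1 + j4 → |·| ≈ 4.1231, ∠ ≈ 75.96°
zero (1 + j8·0.0005) = 1 + j0.004 → |·| ≈ 1, ∠ ≈ 0.23°
pole (1 + j8·0.125) = 1 + j1 → |·| ≈ 1.4142, ∠ ≈ 45.00°
pole (1 + j8·0.1) = 1 + j0.8 → |·| ≈ 1.2806, ∠ ≈ 38.66°
∠H = (75.96° + 0.23°) − (45.00° + 38.66°) = -7.47°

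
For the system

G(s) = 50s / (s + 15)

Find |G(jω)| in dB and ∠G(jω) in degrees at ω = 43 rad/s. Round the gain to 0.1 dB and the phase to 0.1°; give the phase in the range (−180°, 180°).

At s = jω = j43:
zero at origin: s = j43 → |·| = 43, ∠ = 90.00°
pole (s+15): 15 + j43 → |·| = √(15²+43²) = √2074 ≈ 45.541, ∠ = arctan(43/15) ≈ 70.77°
|G| = 50 · 43 / 45.541 ≈ 47.21
Gain = 20 log₁₀(47.21) ≈ 33.48 dB
∠G = 90.00° − 70.77° = 19.23°

33.5 dB, 19.2°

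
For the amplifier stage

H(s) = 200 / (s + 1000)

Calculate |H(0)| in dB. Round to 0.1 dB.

H(0) = 200 / (1000) = 0.2
20 log₁₀(0.2) ≈ -13.98 dB

-14.0 dB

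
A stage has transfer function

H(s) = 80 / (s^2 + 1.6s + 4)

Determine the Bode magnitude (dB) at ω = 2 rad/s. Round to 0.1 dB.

At s = jω = j2:
quadratic: (j2)² + 1.6·j2 + 4 = 0 + j3.2 → |·| ≈ 3.2, ∠ ≈ 90.00°
|H| = 80 / 3.2 ≈ 25
Gain = 20 log₁₀(25) ≈ 27.96 dB

28.0 dB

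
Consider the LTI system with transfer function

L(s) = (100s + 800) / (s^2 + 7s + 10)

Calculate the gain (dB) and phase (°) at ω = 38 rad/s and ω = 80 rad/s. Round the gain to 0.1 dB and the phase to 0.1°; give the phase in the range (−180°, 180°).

ω = 38: 8.5 dB, -91.4°; ω = 80: 2.0 dB, -90.7°

Substitute s = j38:
Numerator: 100(j38) + 800 = 800 + j3800
Denominator: (j38)^2 + 7(j38) + 10 = -1434 + j266
|N| = √(800² + 3800²) ≈ 3883.3, ∠N ≈ 78.11°
|D| = √(1434² + 266²) ≈ 1458.5, ∠D ≈ 169.49°
|L| = 3883.3 / 1458.5 ≈ 2.6625
Gain = 20 log₁₀(2.6625) ≈ 8.51 dB
∠L = 78.11° − 169.49° = -91.38°

Substitute s = j80:
Numerator: 100(j80) + 800 = 800 + j8000
Denominator: (j80)^2 + 7(j80) + 10 = -6390 + j560
|N| = √(800² + 8000²) ≈ 8039.9, ∠N ≈ 84.29°
|D| = √(6390² + 560²) ≈ 6414.5, ∠D ≈ 174.99°
|L| = 8039.9 / 6414.5 ≈ 1.2534
Gain = 20 log₁₀(1.2534) ≈ 1.96 dB
∠L = 84.29° − 174.99° = -90.70°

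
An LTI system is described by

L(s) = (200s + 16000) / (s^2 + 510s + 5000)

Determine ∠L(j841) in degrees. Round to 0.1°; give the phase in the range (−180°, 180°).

Substitute s = j841:
Numerator: 200(j841) + 16000 = 16000 + j168200
Denominator: (j841)^2 + 510(j841) + 5000 = -702281 + j428910
|N| = √(16000² + 168200²) ≈ 1.6896e+05, ∠N ≈ 84.57°
|D| = √(702281² + 428910²) ≈ 8.229e+05, ∠D ≈ 148.59°
∠L = 84.57° − 148.59° = -64.02°

-64.0°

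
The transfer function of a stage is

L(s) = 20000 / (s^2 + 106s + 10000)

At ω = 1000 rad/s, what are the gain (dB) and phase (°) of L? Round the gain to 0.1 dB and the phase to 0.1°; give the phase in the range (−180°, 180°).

-33.9 dB, -173.9°

At s = jω = j1000:
quadratic: (j1000)² + 106·j1000 + 10000 = -990000 + j106000 → |·| ≈ 9.9566e+05, ∠ ≈ 173.89°
|L| = 20000 / 9.9566e+05 ≈ 0.020087
Gain = 20 log₁₀(0.020087) ≈ -33.94 dB
∠L = 0.00° − 173.89° = -173.89°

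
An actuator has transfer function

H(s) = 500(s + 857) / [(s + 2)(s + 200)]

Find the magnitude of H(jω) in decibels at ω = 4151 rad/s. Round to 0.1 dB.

-18.2 dB

At s = jω = j4151:
zero (s+857): 857 + j4151 → |·| = √(857²+4151²) = √17965250 ≈ 4238.5, ∠ = arctan(4151/857) ≈ 78.33°
pole (s+2): 2 + j4151 → |·| = √(2²+4151²) = √17230805 ≈ 4151, ∠ = arctan(4151/2) ≈ 89.97°
pole (s+200): 200 + j4151 → |·| = √(200²+4151²) = √17270801 ≈ 4155.8, ∠ = arctan(4151/200) ≈ 87.24°
|H| = 500 · 4238.5 / 1.7251e+07 ≈ 0.12285
Gain = 20 log₁₀(0.12285) ≈ -18.21 dB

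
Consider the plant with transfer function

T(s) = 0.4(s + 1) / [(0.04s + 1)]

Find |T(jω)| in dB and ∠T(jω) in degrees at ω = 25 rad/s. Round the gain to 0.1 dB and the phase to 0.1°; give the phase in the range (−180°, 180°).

At ω = 25 rad/s:
zero (1 + j25·1) = 1 + j25 → |·| ≈ 25.02, ∠ ≈ 87.71°
pole (1 + j25·0.04) = 1 + j1 → |·| ≈ 1.4142, ∠ ≈ 45.00°
|T| = 0.4 · 25.02 / (1.4142) ≈ 7.0768
Gain = 20 log₁₀(7.0768) ≈ 17.00 dB
∠T = (87.71°) − (45.00°) = 42.71°

17.0 dB, 42.7°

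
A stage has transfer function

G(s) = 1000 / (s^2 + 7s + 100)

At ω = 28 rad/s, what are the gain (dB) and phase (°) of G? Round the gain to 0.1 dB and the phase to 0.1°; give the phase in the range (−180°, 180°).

3.0 dB, -164.0°

At s = jω = j28:
quadratic: (j28)² + 7·j28 + 100 = -684 + j196 → |·| ≈ 711.53, ∠ ≈ 164.01°
|G| = 1000 / 711.53 ≈ 1.4054
Gain = 20 log₁₀(1.4054) ≈ 2.96 dB
∠G = 0.00° − 164.01° = -164.01°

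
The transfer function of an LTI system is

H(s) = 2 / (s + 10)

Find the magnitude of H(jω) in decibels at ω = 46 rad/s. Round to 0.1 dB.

-27.4 dB

At s = jω = j46:
pole (s+10): 10 + j46 → |·| = √(10²+46²) = √2216 ≈ 47.074, ∠ = arctan(46/10) ≈ 77.74°
|H| = 2 / 47.074 ≈ 0.042486
Gain = 20 log₁₀(0.042486) ≈ -27.44 dB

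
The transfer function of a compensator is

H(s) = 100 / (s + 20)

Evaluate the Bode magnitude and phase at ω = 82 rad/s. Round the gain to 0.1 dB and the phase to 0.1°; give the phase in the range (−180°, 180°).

Substitute s = j82:
Numerator: 100 = 100 + j0
Denominator: (j82) + 20 = 20 + j82
|N| = √(100² + 0²) ≈ 100, ∠N ≈ 0.00°
|D| = √(20² + 82²) ≈ 84.404, ∠D ≈ 76.29°
|H| = 100 / 84.404 ≈ 1.1848
Gain = 20 log₁₀(1.1848) ≈ 1.47 dB
∠H = 0.00° − 76.29° = -76.29°

1.5 dB, -76.3°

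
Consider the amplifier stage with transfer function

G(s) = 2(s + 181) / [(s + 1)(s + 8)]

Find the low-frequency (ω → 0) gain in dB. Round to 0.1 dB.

G(0) = 2·181 / (1·8) = 45.25
20 log₁₀(45.25) ≈ 33.11 dB

33.1 dB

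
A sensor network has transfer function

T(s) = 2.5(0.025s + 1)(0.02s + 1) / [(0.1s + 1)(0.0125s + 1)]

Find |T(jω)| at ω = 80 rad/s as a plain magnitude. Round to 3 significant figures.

0.925

At ω = 80 rad/s:
zero (1 + j80·0.025) = 1 + j2 → |·| ≈ 2.2361, ∠ ≈ 63.43°
zero (1 + j80·0.02) = 1 + j1.6 → |·| ≈ 1.8868, ∠ ≈ 57.99°
pole (1 + j80·0.1) = 1 + j8 → |·| ≈ 8.0623, ∠ ≈ 82.87°
pole (1 + j80·0.0125) = 1 + j1 → |·| ≈ 1.4142, ∠ ≈ 45.00°
|T| = 2.5 · 2.2361 · 1.8868 / (8.0623 · 1.4142) ≈ 0.9251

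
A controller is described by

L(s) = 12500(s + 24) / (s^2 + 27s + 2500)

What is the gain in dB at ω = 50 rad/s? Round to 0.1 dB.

At s = jω = j50:
zero (s+24): 24 + j50 → |·| = √(24²+50²) = √3076 ≈ 55.462, ∠ = arctan(50/24) ≈ 64.36°
quadratic: (j50)² + 27·j50 + 2500 = 0 + j1350 → |·| ≈ 1350, ∠ ≈ 90.00°
|L| = 12500 · 55.462 / 1350 ≈ 513.54
Gain = 20 log₁₀(513.54) ≈ 54.21 dB

54.2 dB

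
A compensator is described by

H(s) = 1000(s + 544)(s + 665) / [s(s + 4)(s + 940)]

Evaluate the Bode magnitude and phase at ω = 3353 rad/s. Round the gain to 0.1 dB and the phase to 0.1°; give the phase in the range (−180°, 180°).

-10.6 dB, -94.7°

At s = jω = j3353:
zero (s+544): 544 + j3353 → |·| = √(544²+3353²) = √11538545 ≈ 3396.8, ∠ = arctan(3353/544) ≈ 80.78°
zero (s+665): 665 + j3353 → |·| = √(665²+3353²) = √11684834 ≈ 3418.3, ∠ = arctan(3353/665) ≈ 78.78°
pole (s+4): 4 + j3353 → |·| = √(4²+3353²) = √11242625 ≈ 3353, ∠ = arctan(3353/4) ≈ 89.93°
pole (s+940): 940 + j3353 → |·| = √(940²+3353²) = √12126209 ≈ 3482.3, ∠ = arctan(3353/940) ≈ 74.34°
pole at origin: |s| = 3353, ∠ = 90.00° (in denominator)
|H| = 1000 · 1.1611e+07 / 3.915e+10 ≈ 0.29658
Gain = 20 log₁₀(0.29658) ≈ -10.56 dB
∠H = 159.56° − 254.27° = -94.71°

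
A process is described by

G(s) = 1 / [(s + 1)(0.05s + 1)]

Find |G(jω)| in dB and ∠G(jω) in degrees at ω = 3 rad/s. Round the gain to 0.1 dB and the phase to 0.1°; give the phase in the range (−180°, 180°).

At ω = 3 rad/s:
pole (1 + j3·1) = 1 + j3 → |·| ≈ 3.1623, ∠ ≈ 71.57°
pole (1 + j3·0.05) = 1 + j0.15 → |·| ≈ 1.0112, ∠ ≈ 8.53°
|G| = 1 · 1 / (3.1623 · 1.0112) ≈ 0.31272
Gain = 20 log₁₀(0.31272) ≈ -10.10 dB
∠G = (0°) − (71.57° + 8.53°) = -80.10°

-10.1 dB, -80.1°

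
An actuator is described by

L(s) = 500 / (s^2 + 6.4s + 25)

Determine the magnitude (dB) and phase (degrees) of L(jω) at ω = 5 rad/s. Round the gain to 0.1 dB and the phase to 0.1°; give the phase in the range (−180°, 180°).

At s = jω = j5:
quadratic: (j5)² + 6.4·j5 + 25 = 0 + j32 → |·| ≈ 32, ∠ ≈ 90.00°
|L| = 500 / 32 ≈ 15.625
Gain = 20 log₁₀(15.625) ≈ 23.88 dB
∠L = 0.00° − 90.00° = -90.00°

23.9 dB, -90.0°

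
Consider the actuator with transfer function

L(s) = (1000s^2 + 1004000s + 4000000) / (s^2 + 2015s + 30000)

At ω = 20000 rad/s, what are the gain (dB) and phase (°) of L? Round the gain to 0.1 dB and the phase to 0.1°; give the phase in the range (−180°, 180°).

60.0 dB, 2.9°

Substitute s = j20000:
Numerator: 1000(j20000)^2 + 1004000(j20000) + 4000000 = -399996000000 + j20080000000
Denominator: (j20000)^2 + 2015(j20000) + 30000 = -399970000 + j40300000
|N| = √(399996000000² + 20080000000²) ≈ 4.005e+11, ∠N ≈ 177.13°
|D| = √(399970000² + 40300000²) ≈ 4.02e+08, ∠D ≈ 174.25°
|L| = 4.005e+11 / 4.02e+08 ≈ 996.27
Gain = 20 log₁₀(996.27) ≈ 59.97 dB
∠L = 177.13° − 174.25° = 2.88°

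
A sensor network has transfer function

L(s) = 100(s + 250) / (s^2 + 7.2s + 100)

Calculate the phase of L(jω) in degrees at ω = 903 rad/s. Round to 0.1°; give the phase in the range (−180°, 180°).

-105.0°

At s = jω = j903:
zero (s+250): 250 + j903 → |·| = √(250²+903²) = √877909 ≈ 936.97, ∠ = arctan(903/250) ≈ 74.52°
quadratic: (j903)² + 7.2·j903 + 100 = -815309 + j6501.6 → |·| ≈ 8.1533e+05, ∠ ≈ 179.54°
∠L = 74.52° − 179.54° = -105.02°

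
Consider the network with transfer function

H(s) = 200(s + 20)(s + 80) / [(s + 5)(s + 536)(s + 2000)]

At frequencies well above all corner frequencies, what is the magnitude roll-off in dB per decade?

Each pole contributes −20 dB/decade at high frequency; each zero contributes +20 dB/decade.
Net: 2 zero(s) − 3 pole(s) → -20 dB/decade.

-20 dB/decade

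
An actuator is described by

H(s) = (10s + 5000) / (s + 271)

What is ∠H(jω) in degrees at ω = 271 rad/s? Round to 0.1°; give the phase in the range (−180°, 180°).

-16.5°

Substitute s = j271:
Numerator: 10(j271) + 5000 = 5000 + j2710
Denominator: (j271) + 271 = 271 + j271
|N| = √(5000² + 2710²) ≈ 5687.2, ∠N ≈ 28.46°
|D| = √(271² + 271²) ≈ 383.25, ∠D ≈ 45.00°
∠H = 28.46° − 45.00° = -16.54°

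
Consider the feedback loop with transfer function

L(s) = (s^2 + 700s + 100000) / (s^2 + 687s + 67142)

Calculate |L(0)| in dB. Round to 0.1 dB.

3.5 dB

L(0) = 100000 / 67142 ≈ 1.4894
20 log₁₀(1.4894) ≈ 3.46 dB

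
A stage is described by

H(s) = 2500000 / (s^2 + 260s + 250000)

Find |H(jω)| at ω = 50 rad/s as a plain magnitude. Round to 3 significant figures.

10.1

At s = jω = j50:
quadratic: (j50)² + 260·j50 + 250000 = 247500 + j13000 → |·| ≈ 2.4784e+05, ∠ ≈ 3.01°
|H| = 2500000 / 2.4784e+05 ≈ 10.087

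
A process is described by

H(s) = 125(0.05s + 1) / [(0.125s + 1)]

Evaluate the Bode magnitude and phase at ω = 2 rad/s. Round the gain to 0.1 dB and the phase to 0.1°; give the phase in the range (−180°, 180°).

At ω = 2 rad/s:
zero (1 + j2·0.05) = 1 + j0.1 → |·| ≈ 1.005, ∠ ≈ 5.71°
pole (1 + j2·0.125) = 1 + j0.25 → |·| ≈ 1.0308, ∠ ≈ 14.04°
|H| = 125 · 1.005 / (1.0308) ≈ 121.87
Gain = 20 log₁₀(121.87) ≈ 41.72 dB
∠H = (5.71°) − (14.04°) = -8.33°

41.7 dB, -8.3°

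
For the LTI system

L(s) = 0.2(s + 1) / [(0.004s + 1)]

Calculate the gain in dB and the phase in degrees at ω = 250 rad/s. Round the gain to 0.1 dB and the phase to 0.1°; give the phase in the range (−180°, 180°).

31.0 dB, 44.8°

At ω = 250 rad/s:
zero (1 + j250·1) = 1 + j250 → |·| ≈ 250, ∠ ≈ 89.77°
pole (1 + j250·0.004) = 1 + j1 → |·| ≈ 1.4142, ∠ ≈ 45.00°
|L| = 0.2 · 250 / (1.4142) ≈ 35.356
Gain = 20 log₁₀(35.356) ≈ 30.97 dB
∠L = (89.77°) − (45.00°) = 44.77°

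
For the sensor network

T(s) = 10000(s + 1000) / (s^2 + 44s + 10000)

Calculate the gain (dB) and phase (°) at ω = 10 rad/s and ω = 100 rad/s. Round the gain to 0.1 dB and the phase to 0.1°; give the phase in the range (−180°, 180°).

ω = 10: 60.1 dB, -2.0°; ω = 100: 67.2 dB, -84.3°

At s = jω = j10:
zero (s+1000): 1000 + j10 → |·| = √(1000²+10²) = √1000100 ≈ 1000, ∠ = arctan(10/1000) ≈ 0.57°
quadratic: (j10)² + 44·j10 + 10000 = 9900 + j440 → |·| ≈ 9909.8, ∠ ≈ 2.54°
|T| = 10000 · 1000 / 9909.8 ≈ 1009.1
Gain = 20 log₁₀(1009.1) ≈ 60.08 dB
∠T = 0.57° − 2.54° = -1.97°

At s = jω = j100:
zero (s+1000): 1000 + j100 → |·| = √(1000²+100²) = √1010000 ≈ 1005, ∠ = arctan(100/1000) ≈ 5.71°
quadratic: (j100)² + 44·j100 + 10000 = 0 + j4400 → |·| ≈ 4400, ∠ ≈ 90.00°
|T| = 10000 · 1005 / 4400 ≈ 2284.1
Gain = 20 log₁₀(2284.1) ≈ 67.17 dB
∠T = 5.71° − 90.00° = -84.29°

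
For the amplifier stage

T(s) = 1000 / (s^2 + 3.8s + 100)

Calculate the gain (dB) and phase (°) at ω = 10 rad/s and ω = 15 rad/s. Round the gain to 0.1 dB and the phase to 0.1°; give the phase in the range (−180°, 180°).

ω = 10: 28.4 dB, -90.0°; ω = 15: 17.2 dB, -155.5°

At s = jω = j10:
quadratic: (j10)² + 3.8·j10 + 100 = 0 + j38 → |·| ≈ 38, ∠ ≈ 90.00°
|T| = 1000 / 38 ≈ 26.316
Gain = 20 log₁₀(26.316) ≈ 28.40 dB
∠T = 0.00° − 90.00° = -90.00°

At s = jω = j15:
quadratic: (j15)² + 3.8·j15 + 100 = -125 + j57 → |·| ≈ 137.38, ∠ ≈ 155.49°
|T| = 1000 / 137.38 ≈ 7.2791
Gain = 20 log₁₀(7.2791) ≈ 17.24 dB
∠T = 0.00° − 155.49° = -155.49°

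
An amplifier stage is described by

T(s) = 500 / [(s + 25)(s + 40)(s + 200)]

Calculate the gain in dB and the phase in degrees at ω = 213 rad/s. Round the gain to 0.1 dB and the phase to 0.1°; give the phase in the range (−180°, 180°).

-88.7 dB, 150.5°

At s = jω = j213:
pole (s+25): 25 + j213 → |·| = √(25²+213²) = √45994 ≈ 214.46, ∠ = arctan(213/25) ≈ 83.31°
pole (s+40): 40 + j213 → |·| = √(40²+213²) = √46969 ≈ 216.72, ∠ = arctan(213/40) ≈ 79.36°
pole (s+200): 200 + j213 → |·| = √(200²+213²) = √85369 ≈ 292.18, ∠ = arctan(213/200) ≈ 46.80°
|T| = 500 / 1.358e+07 ≈ 3.6819e-05
Gain = 20 log₁₀(3.6819e-05) ≈ -88.68 dB
∠T = 0.00° − 209.47° = -209.47° ≡ 150.53° (principal value)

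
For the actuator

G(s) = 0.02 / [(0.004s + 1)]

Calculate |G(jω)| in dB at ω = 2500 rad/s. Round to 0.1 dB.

-54.0 dB

At ω = 2500 rad/s:
pole (1 + j2500·0.004) = 1 + j10 → |·| ≈ 10.05, ∠ ≈ 84.29°
|G| = 0.02 · 1 / (10.05) ≈ 0.00199
Gain = 20 log₁₀(0.00199) ≈ -54.02 dB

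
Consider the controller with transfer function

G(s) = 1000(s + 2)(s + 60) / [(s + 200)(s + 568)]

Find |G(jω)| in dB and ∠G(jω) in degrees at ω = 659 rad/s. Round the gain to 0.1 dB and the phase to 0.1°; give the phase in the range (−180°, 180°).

At s = jω = j659:
zero (s+2): 2 + j659 → |·| = √(2²+659²) = √434285 ≈ 659, ∠ = arctan(659/2) ≈ 89.83°
zero (s+60): 60 + j659 → |·| = √(60²+659²) = √437881 ≈ 661.73, ∠ = arctan(659/60) ≈ 84.80°
pole (s+200): 200 + j659 → |·| = √(200²+659²) = √474281 ≈ 688.68, ∠ = arctan(659/200) ≈ 73.12°
pole (s+568): 568 + j659 → |·| = √(568²+659²) = √756905 ≈ 870, ∠ = arctan(659/568) ≈ 49.24°
|G| = 1000 · 4.3608e+05 / 5.9915e+05 ≈ 727.83
Gain = 20 log₁₀(727.83) ≈ 57.24 dB
∠G = 174.63° − 122.36° = 52.27°

57.2 dB, 52.3°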